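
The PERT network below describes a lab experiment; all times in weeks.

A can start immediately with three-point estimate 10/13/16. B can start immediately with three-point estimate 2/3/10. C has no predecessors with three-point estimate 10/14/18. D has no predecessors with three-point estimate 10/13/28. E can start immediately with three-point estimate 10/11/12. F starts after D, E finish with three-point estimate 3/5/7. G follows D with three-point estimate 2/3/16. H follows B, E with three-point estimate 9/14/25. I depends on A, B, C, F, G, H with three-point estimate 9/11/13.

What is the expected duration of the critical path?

37 weeks

te_A = (10 + 4·13 + 16)/6 = 78/6 = 13
te_B = (2 + 4·3 + 10)/6 = 24/6 = 4
te_C = (10 + 4·14 + 18)/6 = 84/6 = 14
te_D = (10 + 4·13 + 28)/6 = 90/6 = 15
te_E = (10 + 4·11 + 12)/6 = 66/6 = 11
te_F = (3 + 4·5 + 7)/6 = 30/6 = 5
te_G = (2 + 4·3 + 16)/6 = 30/6 = 5
te_H = (9 + 4·14 + 25)/6 = 90/6 = 15
te_I = (9 + 4·11 + 13)/6 = 66/6 = 11

Forward pass:
ES_A = 0; EF_A = 13
ES_B = 0; EF_B = 4
ES_C = 0; EF_C = 14
ES_D = 0; EF_D = 15
ES_E = 0; EF_E = 11
ES_F = max(EF_D=15, EF_E=11) = 15; EF_F = 15+5 = 20
ES_G = 15; EF_G = 15+5 = 20
ES_H = max(EF_B=4, EF_E=11) = 11; EF_H = 11+15 = 26
ES_I = max(EF_A=13, EF_B=4, EF_C=14, EF_F=20, EF_G=20, EF_H=26) = 26; EF_I = 26+11 = 37
Expected project duration μ = 37 weeks. Critical path: E → H → I.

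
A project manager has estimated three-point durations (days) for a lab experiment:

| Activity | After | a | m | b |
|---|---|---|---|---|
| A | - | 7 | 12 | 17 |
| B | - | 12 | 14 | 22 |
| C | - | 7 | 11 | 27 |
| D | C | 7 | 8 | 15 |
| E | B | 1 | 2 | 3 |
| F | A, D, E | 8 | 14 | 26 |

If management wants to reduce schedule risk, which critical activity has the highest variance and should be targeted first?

C

te_A = (7 + 4·12 + 17)/6 = 72/6 = 12; σ²_A = ((17−7)/6)² = 2.778
te_B = (12 + 4·14 + 22)/6 = 90/6 = 15; σ²_B = ((22−12)/6)² = 2.778
te_C = (7 + 4·11 + 27)/6 = 78/6 = 13; σ²_C = ((27−7)/6)² = 11.111
te_D = (7 + 4·8 + 15)/6 = 54/6 = 9; σ²_D = ((15−7)/6)² = 1.778
te_E = (1 + 4·2 + 3)/6 = 12/6 = 2; σ²_E = ((3−1)/6)² = 0.111
te_F = (8 + 4·14 + 26)/6 = 90/6 = 15; σ²_F = ((26−8)/6)² = 9.000

Forward pass:
ES_A = 0; EF_A = 12
ES_B = 0; EF_B = 15
ES_C = 0; EF_C = 13
ES_D = 13; EF_D = 13+9 = 22
ES_E = 15; EF_E = 15+2 = 17
ES_F = max(EF_A=12, EF_D=22, EF_E=17) = 22; EF_F = 22+15 = 37
Expected project duration μ = 37 days. Critical path: C → D → F.

Variances on critical path: σ²_C=11.111, σ²_D=1.778, σ²_F=9.000.
Largest is σ²_C = 11.111.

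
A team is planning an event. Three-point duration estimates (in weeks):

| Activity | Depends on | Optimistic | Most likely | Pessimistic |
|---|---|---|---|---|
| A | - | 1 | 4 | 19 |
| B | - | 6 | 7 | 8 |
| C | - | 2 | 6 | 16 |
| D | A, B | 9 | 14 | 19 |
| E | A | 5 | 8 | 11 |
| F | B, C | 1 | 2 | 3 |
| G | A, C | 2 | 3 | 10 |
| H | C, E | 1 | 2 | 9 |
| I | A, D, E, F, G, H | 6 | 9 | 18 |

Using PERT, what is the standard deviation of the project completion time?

te_A = (1 + 4·4 + 19)/6 = 36/6 = 6; σ²_A = ((19−1)/6)² = 9.000
te_B = (6 + 4·7 + 8)/6 = 42/6 = 7; σ²_B = ((8−6)/6)² = 0.111
te_C = (2 + 4·6 + 16)/6 = 42/6 = 7; σ²_C = ((16−2)/6)² = 5.444
te_D = (9 + 4·14 + 19)/6 = 84/6 = 14; σ²_D = ((19−9)/6)² = 2.778
te_E = (5 + 4·8 + 11)/6 = 48/6 = 8; σ²_E = ((11−5)/6)² = 1.000
te_F = (1 + 4·2 + 3)/6 = 12/6 = 2; σ²_F = ((3−1)/6)² = 0.111
te_G = (2 + 4·3 + 10)/6 = 24/6 = 4; σ²_G = ((10−2)/6)² = 1.778
te_H = (1 + 4·2 + 9)/6 = 18/6 = 3; σ²_H = ((9−1)/6)² = 1.778
te_I = (6 + 4·9 + 18)/6 = 60/6 = 10; σ²_I = ((18−6)/6)² = 4.000

Forward pass:
ES_A = 0; EF_A = 6
ES_B = 0; EF_B = 7
ES_C = 0; EF_C = 7
ES_D = max(EF_A=6, EF_B=7) = 7; EF_D = 7+14 = 21
ES_E = 6; EF_E = 6+8 = 14
ES_F = max(EF_B=7, EF_C=7) = 7; EF_F = 7+2 = 9
ES_G = max(EF_A=6, EF_C=7) = 7; EF_G = 7+4 = 11
ES_H = max(EF_C=7, EF_E=14) = 14; EF_H = 14+3 = 17
ES_I = max(EF_A=6, EF_D=21, EF_E=14, EF_F=9, EF_G=11, EF_H=17) = 21; EF_I = 21+10 = 31
Expected project duration μ = 31 weeks. Critical path: B → D → I.

Variance along critical path = 0.111 + 2.778 + 4.000 = 6.889
σ = √6.889 = 2.625 weeks

2.62 weeks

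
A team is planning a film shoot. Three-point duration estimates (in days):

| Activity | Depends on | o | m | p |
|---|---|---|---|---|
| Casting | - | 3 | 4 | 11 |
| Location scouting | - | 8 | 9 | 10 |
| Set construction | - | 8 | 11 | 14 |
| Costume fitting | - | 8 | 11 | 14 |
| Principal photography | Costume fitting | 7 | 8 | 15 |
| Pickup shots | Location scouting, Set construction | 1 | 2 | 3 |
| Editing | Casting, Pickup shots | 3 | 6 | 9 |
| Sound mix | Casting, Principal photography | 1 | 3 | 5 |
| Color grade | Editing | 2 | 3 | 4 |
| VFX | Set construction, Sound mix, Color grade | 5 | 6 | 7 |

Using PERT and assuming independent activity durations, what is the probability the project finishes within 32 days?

0.950

te_Casting = (3 + 4·4 + 11)/6 = 30/6 = 5; σ²_Casting = ((11−3)/6)² = 1.778
te_Location scouting = (8 + 4·9 + 10)/6 = 54/6 = 9; σ²_Location scouting = ((10−8)/6)² = 0.111
te_Set construction = (8 + 4·11 + 14)/6 = 66/6 = 11; σ²_Set construction = ((14−8)/6)² = 1.000
te_Costume fitting = (8 + 4·11 + 14)/6 = 66/6 = 11; σ²_Costume fitting = ((14−8)/6)² = 1.000
te_Principal photography = (7 + 4·8 + 15)/6 = 54/6 = 9; σ²_Principal photography = ((15−7)/6)² = 1.778
te_Pickup shots = (1 + 4·2 + 3)/6 = 12/6 = 2; σ²_Pickup shots = ((3−1)/6)² = 0.111
te_Editing = (3 + 4·6 + 9)/6 = 36/6 = 6; σ²_Editing = ((9−3)/6)² = 1.000
te_Sound mix = (1 + 4·3 + 5)/6 = 18/6 = 3; σ²_Sound mix = ((5−1)/6)² = 0.444
te_Color grade = (2 + 4·3 + 4)/6 = 18/6 = 3; σ²_Color grade = ((4−2)/6)² = 0.111
te_VFX = (5 + 4·6 + 7)/6 = 36/6 = 6; σ²_VFX = ((7−5)/6)² = 0.111

Forward pass:
ES_Casting = 0; EF_Casting = 5
ES_Location scouting = 0; EF_Location scouting = 9
ES_Set construction = 0; EF_Set construction = 11
ES_Costume fitting = 0; EF_Costume fitting = 11
ES_Principal photography = 11; EF_Principal photography = 11+9 = 20
ES_Pickup shots = max(EF_Location scouting=9, EF_Set construction=11) = 11; EF_Pickup shots = 11+2 = 13
ES_Editing = max(EF_Casting=5, EF_Pickup shots=13) = 13; EF_Editing = 13+6 = 19
ES_Sound mix = max(EF_Casting=5, EF_Principal photography=20) = 20; EF_Sound mix = 20+3 = 23
ES_Color grade = 19; EF_Color grade = 19+3 = 22
ES_VFX = max(EF_Set construction=11, EF_Sound mix=23, EF_Color grade=22) = 23; EF_VFX = 23+6 = 29
Expected project duration μ = 29 days. Critical path: Costume fitting → Principal photography → Sound mix → VFX.

Variance along critical path = 1.000 + 1.778 + 0.444 + 0.111 = 3.333; σ = √3.333 = 1.826 days.
Z = (32 − 29) / 1.826 = 1.643
P(T ≤ 32) = Φ(1.643) ≈ 0.950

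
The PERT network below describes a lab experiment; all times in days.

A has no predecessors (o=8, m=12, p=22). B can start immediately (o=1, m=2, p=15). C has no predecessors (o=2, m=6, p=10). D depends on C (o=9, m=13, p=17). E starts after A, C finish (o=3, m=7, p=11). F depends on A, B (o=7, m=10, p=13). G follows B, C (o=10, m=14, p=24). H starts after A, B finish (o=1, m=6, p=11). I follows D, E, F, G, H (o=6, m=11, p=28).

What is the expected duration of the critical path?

36 days

te_A = (8 + 4·12 + 22)/6 = 78/6 = 13
te_B = (1 + 4·2 + 15)/6 = 24/6 = 4
te_C = (2 + 4·6 + 10)/6 = 36/6 = 6
te_D = (9 + 4·13 + 17)/6 = 78/6 = 13
te_E = (3 + 4·7 + 11)/6 = 42/6 = 7
te_F = (7 + 4·10 + 13)/6 = 60/6 = 10
te_G = (10 + 4·14 + 24)/6 = 90/6 = 15
te_H = (1 + 4·6 + 11)/6 = 36/6 = 6
te_I = (6 + 4·11 + 28)/6 = 78/6 = 13

Forward pass:
ES_A = 0; EF_A = 13
ES_B = 0; EF_B = 4
ES_C = 0; EF_C = 6
ES_D = 6; EF_D = 6+13 = 19
ES_E = max(EF_A=13, EF_C=6) = 13; EF_E = 13+7 = 20
ES_F = max(EF_A=13, EF_B=4) = 13; EF_F = 13+10 = 23
ES_G = max(EF_B=4, EF_C=6) = 6; EF_G = 6+15 = 21
ES_H = max(EF_A=13, EF_B=4) = 13; EF_H = 13+6 = 19
ES_I = max(EF_D=19, EF_E=20, EF_F=23, EF_G=21, EF_H=19) = 23; EF_I = 23+13 = 36
Expected project duration μ = 36 days. Critical path: A → F → I.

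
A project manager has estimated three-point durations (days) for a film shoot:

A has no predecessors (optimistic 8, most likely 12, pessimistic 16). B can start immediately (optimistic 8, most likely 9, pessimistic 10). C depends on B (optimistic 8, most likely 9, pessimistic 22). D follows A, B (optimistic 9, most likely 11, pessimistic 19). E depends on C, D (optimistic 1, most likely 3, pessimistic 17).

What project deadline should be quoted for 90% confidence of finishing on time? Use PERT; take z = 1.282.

te_A = (8 + 4·12 + 16)/6 = 72/6 = 12; σ²_A = ((16−8)/6)² = 1.778
te_B = (8 + 4·9 + 10)/6 = 54/6 = 9; σ²_B = ((10−8)/6)² = 0.111
te_C = (8 + 4·9 + 22)/6 = 66/6 = 11; σ²_C = ((22−8)/6)² = 5.444
te_D = (9 + 4·11 + 19)/6 = 72/6 = 12; σ²_D = ((19−9)/6)² = 2.778
te_E = (1 + 4·3 + 17)/6 = 30/6 = 5; σ²_E = ((17−1)/6)² = 7.111

Forward pass:
ES_A = 0; EF_A = 12
ES_B = 0; EF_B = 9
ES_C = 9; EF_C = 9+11 = 20
ES_D = max(EF_A=12, EF_B=9) = 12; EF_D = 12+12 = 24
ES_E = max(EF_C=20, EF_D=24) = 24; EF_E = 24+5 = 29
Expected project duration μ = 29 days. Critical path: A → D → E.

Variance along critical path = 1.778 + 2.778 + 7.111 = 11.667; σ = 3.416 days.
D = μ + z·σ = 29 + 1.282·3.416 = 33.4 days

33.4 days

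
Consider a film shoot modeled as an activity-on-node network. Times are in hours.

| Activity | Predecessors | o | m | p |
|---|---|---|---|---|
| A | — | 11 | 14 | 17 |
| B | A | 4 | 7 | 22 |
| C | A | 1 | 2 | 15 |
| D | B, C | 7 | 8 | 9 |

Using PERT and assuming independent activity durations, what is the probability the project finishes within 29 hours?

te_A = (11 + 4·14 + 17)/6 = 84/6 = 14; σ²_A = ((17−11)/6)² = 1.000
te_B = (4 + 4·7 + 22)/6 = 54/6 = 9; σ²_B = ((22−4)/6)² = 9.000
te_C = (1 + 4·2 + 15)/6 = 24/6 = 4; σ²_C = ((15−1)/6)² = 5.444
te_D = (7 + 4·8 + 9)/6 = 48/6 = 8; σ²_D = ((9−7)/6)² = 0.111

Forward pass:
ES_A = 0; EF_A = 14
ES_B = 14; EF_B = 14+9 = 23
ES_C = 14; EF_C = 14+4 = 18
ES_D = max(EF_B=23, EF_C=18) = 23; EF_D = 23+8 = 31
Expected project duration μ = 31 hours. Critical path: A → B → D.

Variance along critical path = 1.000 + 9.000 + 0.111 = 10.111; σ = √10.111 = 3.180 hours.
Z = (29 − 31) / 3.180 = -0.629
P(T ≤ 29) = Φ(-0.629) ≈ 0.265

0.265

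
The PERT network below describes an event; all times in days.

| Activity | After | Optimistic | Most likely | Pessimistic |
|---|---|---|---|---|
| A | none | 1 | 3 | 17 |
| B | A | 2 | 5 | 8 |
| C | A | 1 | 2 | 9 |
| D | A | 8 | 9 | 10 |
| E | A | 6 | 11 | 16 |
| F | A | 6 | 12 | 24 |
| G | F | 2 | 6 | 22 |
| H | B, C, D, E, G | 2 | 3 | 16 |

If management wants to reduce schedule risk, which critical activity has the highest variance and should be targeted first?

te_A = (1 + 4·3 + 17)/6 = 30/6 = 5; σ²_A = ((17−1)/6)² = 7.111
te_B = (2 + 4·5 + 8)/6 = 30/6 = 5; σ²_B = ((8−2)/6)² = 1.000
te_C = (1 + 4·2 + 9)/6 = 18/6 = 3; σ²_C = ((9−1)/6)² = 1.778
te_D = (8 + 4·9 + 10)/6 = 54/6 = 9; σ²_D = ((10−8)/6)² = 0.111
te_E = (6 + 4·11 + 16)/6 = 66/6 = 11; σ²_E = ((16−6)/6)² = 2.778
te_F = (6 + 4·12 + 24)/6 = 78/6 = 13; σ²_F = ((24−6)/6)² = 9.000
te_G = (2 + 4·6 + 22)/6 = 48/6 = 8; σ²_G = ((22−2)/6)² = 11.111
te_H = (2 + 4·3 + 16)/6 = 30/6 = 5; σ²_H = ((16−2)/6)² = 5.444

Forward pass:
ES_A = 0; EF_A = 5
ES_B = 5; EF_B = 5+5 = 10
ES_C = 5; EF_C = 5+3 = 8
ES_D = 5; EF_D = 5+9 = 14
ES_E = 5; EF_E = 5+11 = 16
ES_F = 5; EF_F = 5+13 = 18
ES_G = 18; EF_G = 18+8 = 26
ES_H = max(EF_B=10, EF_C=8, EF_D=14, EF_E=16, EF_G=26) = 26; EF_H = 26+5 = 31
Expected project duration μ = 31 days. Critical path: A → F → G → H.

Variances on critical path: σ²_A=7.111, σ²_F=9.000, σ²_G=11.111, σ²_H=5.444.
Largest is σ²_G = 11.111.

G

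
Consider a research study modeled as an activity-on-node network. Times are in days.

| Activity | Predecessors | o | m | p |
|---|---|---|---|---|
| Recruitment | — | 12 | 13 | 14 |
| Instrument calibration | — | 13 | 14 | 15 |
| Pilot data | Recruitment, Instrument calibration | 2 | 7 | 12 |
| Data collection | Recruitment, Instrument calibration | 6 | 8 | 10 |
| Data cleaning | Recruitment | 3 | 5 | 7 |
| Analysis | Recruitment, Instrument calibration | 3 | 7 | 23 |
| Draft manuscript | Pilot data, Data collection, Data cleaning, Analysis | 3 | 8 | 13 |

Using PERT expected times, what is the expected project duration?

31 days

te_Recruitment = (12 + 4·13 + 14)/6 = 78/6 = 13
te_Instrument calibration = (13 + 4·14 + 15)/6 = 84/6 = 14
te_Pilot data = (2 + 4·7 + 12)/6 = 42/6 = 7
te_Data collection = (6 + 4·8 + 10)/6 = 48/6 = 8
te_Data cleaning = (3 + 4·5 + 7)/6 = 30/6 = 5
te_Analysis = (3 + 4·7 + 23)/6 = 54/6 = 9
te_Draft manuscript = (3 + 4·8 + 13)/6 = 48/6 = 8

Forward pass:
ES_Recruitment = 0; EF_Recruitment = 13
ES_Instrument calibration = 0; EF_Instrument calibration = 14
ES_Pilot data = max(EF_Recruitment=13, EF_Instrument calibration=14) = 14; EF_Pilot data = 14+7 = 21
ES_Data collection = max(EF_Recruitment=13, EF_Instrument calibration=14) = 14; EF_Data collection = 14+8 = 22
ES_Data cleaning = 13; EF_Data cleaning = 13+5 = 18
ES_Analysis = max(EF_Recruitment=13, EF_Instrument calibration=14) = 14; EF_Analysis = 14+9 = 23
ES_Draft manuscript = max(EF_Pilot data=21, EF_Data collection=22, EF_Data cleaning=18, EF_Analysis=23) = 23; EF_Draft manuscript = 23+8 = 31
Expected project duration μ = 31 days. Critical path: Instrument calibration → Analysis → Draft manuscript.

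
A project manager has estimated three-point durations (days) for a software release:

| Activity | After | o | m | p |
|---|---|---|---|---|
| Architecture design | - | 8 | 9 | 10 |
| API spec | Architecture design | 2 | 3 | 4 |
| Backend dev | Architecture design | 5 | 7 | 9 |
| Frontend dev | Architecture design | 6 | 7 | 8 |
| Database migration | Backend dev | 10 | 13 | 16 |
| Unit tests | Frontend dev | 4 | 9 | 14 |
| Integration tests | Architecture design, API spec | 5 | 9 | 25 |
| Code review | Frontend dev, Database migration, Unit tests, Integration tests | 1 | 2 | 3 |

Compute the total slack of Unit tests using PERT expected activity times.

te_Architecture design = (8 + 4·9 + 10)/6 = 54/6 = 9
te_API spec = (2 + 4·3 + 4)/6 = 18/6 = 3
te_Backend dev = (5 + 4·7 + 9)/6 = 42/6 = 7
te_Frontend dev = (6 + 4·7 + 8)/6 = 42/6 = 7
te_Database migration = (10 + 4·13 + 16)/6 = 78/6 = 13
te_Unit tests = (4 + 4·9 + 14)/6 = 54/6 = 9
te_Integration tests = (5 + 4·9 + 25)/6 = 66/6 = 11
te_Code review = (1 + 4·2 + 3)/6 = 12/6 = 2

Forward pass:
ES_Architecture design = 0; EF_Architecture design = 9
ES_API spec = 9; EF_API spec = 9+3 = 12
ES_Backend dev = 9; EF_Backend dev = 9+7 = 16
ES_Frontend dev = 9; EF_Frontend dev = 9+7 = 16
ES_Database migration = 16; EF_Database migration = 16+13 = 29
ES_Unit tests = 16; EF_Unit tests = 16+9 = 25
ES_Integration tests = max(EF_Architecture design=9, EF_API spec=12) = 12; EF_Integration tests = 12+11 = 23
ES_Code review = max(EF_Frontend dev=16, EF_Database migration=29, EF_Unit tests=25, EF_Integration tests=23) = 29; EF_Code review = 29+2 = 31
Expected project duration μ = 31 days. Critical path: Architecture design → Backend dev → Database migration → Code review.

Backward pass:
LF_Code review = 31; LS_Code review = 31−2 = 29
LF_Integration tests = LS_Code review = 29; LS_Integration tests = 29−11 = 18
LF_Unit tests = LS_Code review = 29; LS_Unit tests = 29−9 = 20
LF_Database migration = LS_Code review = 29; LS_Database migration = 29−13 = 16
LF_Frontend dev = min(LS_Unit tests=20, LS_Code review=29) = 20; LS_Frontend dev = 20−7 = 13
LF_Backend dev = LS_Database migration = 16; LS_Backend dev = 16−7 = 9
LF_API spec = LS_Integration tests = 18; LS_API spec = 18−3 = 15
LF_Architecture design = min(LS_API spec=15, LS_Backend dev=9, LS_Frontend dev=13, LS_Integration tests=18) = 9; LS_Architecture design = 9−9 = 0
Slack_Unit tests = LS_Unit tests − ES_Unit tests = 20 − 16 = 4

4 days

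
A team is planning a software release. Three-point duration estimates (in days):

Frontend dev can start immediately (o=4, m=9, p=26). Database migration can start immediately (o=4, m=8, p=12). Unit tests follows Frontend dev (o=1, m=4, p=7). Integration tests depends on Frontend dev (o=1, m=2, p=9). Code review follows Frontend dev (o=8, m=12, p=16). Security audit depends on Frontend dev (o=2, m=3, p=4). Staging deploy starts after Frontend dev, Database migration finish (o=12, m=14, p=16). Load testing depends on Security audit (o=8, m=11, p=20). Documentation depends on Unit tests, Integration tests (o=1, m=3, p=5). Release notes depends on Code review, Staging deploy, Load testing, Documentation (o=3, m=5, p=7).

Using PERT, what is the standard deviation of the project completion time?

te_Frontend dev = (4 + 4·9 + 26)/6 = 66/6 = 11; σ²_Frontend dev = ((26−4)/6)² = 13.444
te_Database migration = (4 + 4·8 + 12)/6 = 48/6 = 8; σ²_Database migration = ((12−4)/6)² = 1.778
te_Unit tests = (1 + 4·4 + 7)/6 = 24/6 = 4; σ²_Unit tests = ((7−1)/6)² = 1.000
te_Integration tests = (1 + 4·2 + 9)/6 = 18/6 = 3; σ²_Integration tests = ((9−1)/6)² = 1.778
te_Code review = (8 + 4·12 + 16)/6 = 72/6 = 12; σ²_Code review = ((16−8)/6)² = 1.778
te_Security audit = (2 + 4·3 + 4)/6 = 18/6 = 3; σ²_Security audit = ((4−2)/6)² = 0.111
te_Staging deploy = (12 + 4·14 + 16)/6 = 84/6 = 14; σ²_Staging deploy = ((16−12)/6)² = 0.444
te_Load testing = (8 + 4·11 + 20)/6 = 72/6 = 12; σ²_Load testing = ((20−8)/6)² = 4.000
te_Documentation = (1 + 4·3 + 5)/6 = 18/6 = 3; σ²_Documentation = ((5−1)/6)² = 0.444
te_Release notes = (3 + 4·5 + 7)/6 = 30/6 = 5; σ²_Release notes = ((7−3)/6)² = 0.444

Forward pass:
ES_Frontend dev = 0; EF_Frontend dev = 11
ES_Database migration = 0; EF_Database migration = 8
ES_Unit tests = 11; EF_Unit tests = 11+4 = 15
ES_Integration tests = 11; EF_Integration tests = 11+3 = 14
ES_Code review = 11; EF_Code review = 11+12 = 23
ES_Security audit = 11; EF_Security audit = 11+3 = 14
ES_Staging deploy = max(EF_Frontend dev=11, EF_Database migration=8) = 11; EF_Staging deploy = 11+14 = 25
ES_Load testing = 14; EF_Load testing = 14+12 = 26
ES_Documentation = max(EF_Unit tests=15, EF_Integration tests=14) = 15; EF_Documentation = 15+3 = 18
ES_Release notes = max(EF_Code review=23, EF_Staging deploy=25, EF_Load testing=26, EF_Documentation=18) = 26; EF_Release notes = 26+5 = 31
Expected project duration μ = 31 days. Critical path: Frontend dev → Security audit → Load testing → Release notes.

Variance along critical path = 13.444 + 0.111 + 4.000 + 0.444 = 18.000
σ = √18.000 = 4.243 days

4.24 days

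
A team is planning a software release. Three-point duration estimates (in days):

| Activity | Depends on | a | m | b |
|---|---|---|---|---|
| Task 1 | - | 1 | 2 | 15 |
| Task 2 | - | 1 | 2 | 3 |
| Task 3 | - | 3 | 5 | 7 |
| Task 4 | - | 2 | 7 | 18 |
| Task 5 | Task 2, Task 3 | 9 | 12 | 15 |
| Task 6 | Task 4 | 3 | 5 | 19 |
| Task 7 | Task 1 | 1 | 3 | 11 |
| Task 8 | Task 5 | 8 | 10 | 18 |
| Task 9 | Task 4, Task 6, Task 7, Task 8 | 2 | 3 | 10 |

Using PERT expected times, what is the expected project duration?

32 days

te_Task 1 = (1 + 4·2 + 15)/6 = 24/6 = 4
te_Task 2 = (1 + 4·2 + 3)/6 = 12/6 = 2
te_Task 3 = (3 + 4·5 + 7)/6 = 30/6 = 5
te_Task 4 = (2 + 4·7 + 18)/6 = 48/6 = 8
te_Task 5 = (9 + 4·12 + 15)/6 = 72/6 = 12
te_Task 6 = (3 + 4·5 + 19)/6 = 42/6 = 7
te_Task 7 = (1 + 4·3 + 11)/6 = 24/6 = 4
te_Task 8 = (8 + 4·10 + 18)/6 = 66/6 = 11
te_Task 9 = (2 + 4·3 + 10)/6 = 24/6 = 4

Forward pass:
ES_Task 1 = 0; EF_Task 1 = 4
ES_Task 2 = 0; EF_Task 2 = 2
ES_Task 3 = 0; EF_Task 3 = 5
ES_Task 4 = 0; EF_Task 4 = 8
ES_Task 5 = max(EF_Task 2=2, EF_Task 3=5) = 5; EF_Task 5 = 5+12 = 17
ES_Task 6 = 8; EF_Task 6 = 8+7 = 15
ES_Task 7 = 4; EF_Task 7 = 4+4 = 8
ES_Task 8 = 17; EF_Task 8 = 17+11 = 28
ES_Task 9 = max(EF_Task 4=8, EF_Task 6=15, EF_Task 7=8, EF_Task 8=28) = 28; EF_Task 9 = 28+4 = 32
Expected project duration μ = 32 days. Critical path: Task 3 → Task 5 → Task 8 → Task 9.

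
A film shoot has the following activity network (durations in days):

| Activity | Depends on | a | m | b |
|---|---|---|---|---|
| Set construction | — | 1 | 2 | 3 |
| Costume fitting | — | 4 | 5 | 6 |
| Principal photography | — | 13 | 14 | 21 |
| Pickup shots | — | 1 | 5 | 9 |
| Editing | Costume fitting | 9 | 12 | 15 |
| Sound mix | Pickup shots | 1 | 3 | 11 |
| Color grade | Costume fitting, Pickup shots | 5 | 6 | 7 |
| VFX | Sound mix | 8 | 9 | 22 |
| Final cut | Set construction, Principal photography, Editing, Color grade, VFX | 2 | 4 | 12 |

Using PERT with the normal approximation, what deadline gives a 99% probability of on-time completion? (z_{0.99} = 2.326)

33.3 days

te_Set construction = (1 + 4·2 + 3)/6 = 12/6 = 2; σ²_Set construction = ((3−1)/6)² = 0.111
te_Costume fitting = (4 + 4·5 + 6)/6 = 30/6 = 5; σ²_Costume fitting = ((6−4)/6)² = 0.111
te_Principal photography = (13 + 4·14 + 21)/6 = 90/6 = 15; σ²_Principal photography = ((21−13)/6)² = 1.778
te_Pickup shots = (1 + 4·5 + 9)/6 = 30/6 = 5; σ²_Pickup shots = ((9−1)/6)² = 1.778
te_Editing = (9 + 4·12 + 15)/6 = 72/6 = 12; σ²_Editing = ((15−9)/6)² = 1.000
te_Sound mix = (1 + 4·3 + 11)/6 = 24/6 = 4; σ²_Sound mix = ((11−1)/6)² = 2.778
te_Color grade = (5 + 4·6 + 7)/6 = 36/6 = 6; σ²_Color grade = ((7−5)/6)² = 0.111
te_VFX = (8 + 4·9 + 22)/6 = 66/6 = 11; σ²_VFX = ((22−8)/6)² = 5.444
te_Final cut = (2 + 4·4 + 12)/6 = 30/6 = 5; σ²_Final cut = ((12−2)/6)² = 2.778

Forward pass:
ES_Set construction = 0; EF_Set construction = 2
ES_Costume fitting = 0; EF_Costume fitting = 5
ES_Principal photography = 0; EF_Principal photography = 15
ES_Pickup shots = 0; EF_Pickup shots = 5
ES_Editing = 5; EF_Editing = 5+12 = 17
ES_Sound mix = 5; EF_Sound mix = 5+4 = 9
ES_Color grade = max(EF_Costume fitting=5, EF_Pickup shots=5) = 5; EF_Color grade = 5+6 = 11
ES_VFX = 9; EF_VFX = 9+11 = 20
ES_Final cut = max(EF_Set construction=2, EF_Principal photography=15, EF_Editing=17, EF_Color grade=11, EF_VFX=20) = 20; EF_Final cut = 20+5 = 25
Expected project duration μ = 25 days. Critical path: Pickup shots → Sound mix → VFX → Final cut.

Variance along critical path = 1.778 + 2.778 + 5.444 + 2.778 = 12.778; σ = 3.575 days.
D = μ + z·σ = 25 + 2.326·3.575 = 33.3 days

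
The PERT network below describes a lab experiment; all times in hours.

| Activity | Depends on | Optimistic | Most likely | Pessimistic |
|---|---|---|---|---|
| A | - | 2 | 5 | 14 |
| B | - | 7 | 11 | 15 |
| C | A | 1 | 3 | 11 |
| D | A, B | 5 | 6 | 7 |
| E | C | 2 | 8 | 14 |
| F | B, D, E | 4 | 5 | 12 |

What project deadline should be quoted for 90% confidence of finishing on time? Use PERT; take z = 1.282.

28.5 hours

te_A = (2 + 4·5 + 14)/6 = 36/6 = 6; σ²_A = ((14−2)/6)² = 4.000
te_B = (7 + 4·11 + 15)/6 = 66/6 = 11; σ²_B = ((15−7)/6)² = 1.778
te_C = (1 + 4·3 + 11)/6 = 24/6 = 4; σ²_C = ((11−1)/6)² = 2.778
te_D = (5 + 4·6 + 7)/6 = 36/6 = 6; σ²_D = ((7−5)/6)² = 0.111
te_E = (2 + 4·8 + 14)/6 = 48/6 = 8; σ²_E = ((14−2)/6)² = 4.000
te_F = (4 + 4·5 + 12)/6 = 36/6 = 6; σ²_F = ((12−4)/6)² = 1.778

Forward pass:
ES_A = 0; EF_A = 6
ES_B = 0; EF_B = 11
ES_C = 6; EF_C = 6+4 = 10
ES_D = max(EF_A=6, EF_B=11) = 11; EF_D = 11+6 = 17
ES_E = 10; EF_E = 10+8 = 18
ES_F = max(EF_B=11, EF_D=17, EF_E=18) = 18; EF_F = 18+6 = 24
Expected project duration μ = 24 hours. Critical path: A → C → E → F.

Variance along critical path = 4.000 + 2.778 + 4.000 + 1.778 = 12.556; σ = 3.543 hours.
D = μ + z·σ = 24 + 1.282·3.543 = 28.5 hours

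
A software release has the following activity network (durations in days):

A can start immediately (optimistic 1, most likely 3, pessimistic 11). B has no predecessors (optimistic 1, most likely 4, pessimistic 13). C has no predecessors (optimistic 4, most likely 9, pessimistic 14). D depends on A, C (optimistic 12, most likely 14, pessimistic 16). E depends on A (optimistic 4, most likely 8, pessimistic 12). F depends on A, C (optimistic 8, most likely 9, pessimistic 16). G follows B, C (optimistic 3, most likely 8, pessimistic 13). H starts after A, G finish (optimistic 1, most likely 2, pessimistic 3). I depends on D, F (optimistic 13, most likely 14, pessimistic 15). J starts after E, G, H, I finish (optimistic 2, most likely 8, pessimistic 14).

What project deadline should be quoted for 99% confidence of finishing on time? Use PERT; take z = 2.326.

51.3 days

te_A = (1 + 4·3 + 11)/6 = 24/6 = 4; σ²_A = ((11−1)/6)² = 2.778
te_B = (1 + 4·4 + 13)/6 = 30/6 = 5; σ²_B = ((13−1)/6)² = 4.000
te_C = (4 + 4·9 + 14)/6 = 54/6 = 9; σ²_C = ((14−4)/6)² = 2.778
te_D = (12 + 4·14 + 16)/6 = 84/6 = 14; σ²_D = ((16−12)/6)² = 0.444
te_E = (4 + 4·8 + 12)/6 = 48/6 = 8; σ²_E = ((12−4)/6)² = 1.778
te_F = (8 + 4·9 + 16)/6 = 60/6 = 10; σ²_F = ((16−8)/6)² = 1.778
te_G = (3 + 4·8 + 13)/6 = 48/6 = 8; σ²_G = ((13−3)/6)² = 2.778
te_H = (1 + 4·2 + 3)/6 = 12/6 = 2; σ²_H = ((3−1)/6)² = 0.111
te_I = (13 + 4·14 + 15)/6 = 84/6 = 14; σ²_I = ((15−13)/6)² = 0.111
te_J = (2 + 4·8 + 14)/6 = 48/6 = 8; σ²_J = ((14−2)/6)² = 4.000

Forward pass:
ES_A = 0; EF_A = 4
ES_B = 0; EF_B = 5
ES_C = 0; EF_C = 9
ES_D = max(EF_A=4, EF_C=9) = 9; EF_D = 9+14 = 23
ES_E = 4; EF_E = 4+8 = 12
ES_F = max(EF_A=4, EF_C=9) = 9; EF_F = 9+10 = 19
ES_G = max(EF_B=5, EF_C=9) = 9; EF_G = 9+8 = 17
ES_H = max(EF_A=4, EF_G=17) = 17; EF_H = 17+2 = 19
ES_I = max(EF_D=23, EF_F=19) = 23; EF_I = 23+14 = 37
ES_J = max(EF_E=12, EF_G=17, EF_H=19, EF_I=37) = 37; EF_J = 37+8 = 45
Expected project duration μ = 45 days. Critical path: C → D → I → J.

Variance along critical path = 2.778 + 0.444 + 0.111 + 4.000 = 7.333; σ = 2.708 days.
D = μ + z·σ = 45 + 2.326·2.708 = 51.3 days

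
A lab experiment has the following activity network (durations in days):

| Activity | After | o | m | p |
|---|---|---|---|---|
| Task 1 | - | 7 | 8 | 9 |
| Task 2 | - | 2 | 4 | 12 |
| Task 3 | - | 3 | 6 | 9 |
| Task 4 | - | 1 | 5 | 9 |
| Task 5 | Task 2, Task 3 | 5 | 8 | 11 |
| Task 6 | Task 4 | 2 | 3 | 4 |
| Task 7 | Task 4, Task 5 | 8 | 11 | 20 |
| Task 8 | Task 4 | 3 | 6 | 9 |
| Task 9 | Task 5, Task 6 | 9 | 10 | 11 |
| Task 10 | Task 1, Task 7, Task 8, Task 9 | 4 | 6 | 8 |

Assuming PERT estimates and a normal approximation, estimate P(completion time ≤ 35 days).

te_Task 1 = (7 + 4·8 + 9)/6 = 48/6 = 8; σ²_Task 1 = ((9−7)/6)² = 0.111
te_Task 2 = (2 + 4·4 + 12)/6 = 30/6 = 5; σ²_Task 2 = ((12−2)/6)² = 2.778
te_Task 3 = (3 + 4·6 + 9)/6 = 36/6 = 6; σ²_Task 3 = ((9−3)/6)² = 1.000
te_Task 4 = (1 + 4·5 + 9)/6 = 30/6 = 5; σ²_Task 4 = ((9−1)/6)² = 1.778
te_Task 5 = (5 + 4·8 + 11)/6 = 48/6 = 8; σ²_Task 5 = ((11−5)/6)² = 1.000
te_Task 6 = (2 + 4·3 + 4)/6 = 18/6 = 3; σ²_Task 6 = ((4−2)/6)² = 0.111
te_Task 7 = (8 + 4·11 + 20)/6 = 72/6 = 12; σ²_Task 7 = ((20−8)/6)² = 4.000
te_Task 8 = (3 + 4·6 + 9)/6 = 36/6 = 6; σ²_Task 8 = ((9−3)/6)² = 1.000
te_Task 9 = (9 + 4·10 + 11)/6 = 60/6 = 10; σ²_Task 9 = ((11−9)/6)² = 0.111
te_Task 10 = (4 + 4·6 + 8)/6 = 36/6 = 6; σ²_Task 10 = ((8−4)/6)² = 0.444

Forward pass:
ES_Task 1 = 0; EF_Task 1 = 8
ES_Task 2 = 0; EF_Task 2 = 5
ES_Task 3 = 0; EF_Task 3 = 6
ES_Task 4 = 0; EF_Task 4 = 5
ES_Task 5 = max(EF_Task 2=5, EF_Task 3=6) = 6; EF_Task 5 = 6+8 = 14
ES_Task 6 = 5; EF_Task 6 = 5+3 = 8
ES_Task 7 = max(EF_Task 4=5, EF_Task 5=14) = 14; EF_Task 7 = 14+12 = 26
ES_Task 8 = 5; EF_Task 8 = 5+6 = 11
ES_Task 9 = max(EF_Task 5=14, EF_Task 6=8) = 14; EF_Task 9 = 14+10 = 24
ES_Task 10 = max(EF_Task 1=8, EF_Task 7=26, EF_Task 8=11, EF_Task 9=24) = 26; EF_Task 10 = 26+6 = 32
Expected project duration μ = 32 days. Critical path: Task 3 → Task 5 → Task 7 → Task 10.

Variance along critical path = 1.000 + 1.000 + 4.000 + 0.444 = 6.444; σ = √6.444 = 2.539 days.
Z = (35 − 32) / 2.539 = 1.182
P(T ≤ 35) = Φ(1.182) ≈ 0.881

0.881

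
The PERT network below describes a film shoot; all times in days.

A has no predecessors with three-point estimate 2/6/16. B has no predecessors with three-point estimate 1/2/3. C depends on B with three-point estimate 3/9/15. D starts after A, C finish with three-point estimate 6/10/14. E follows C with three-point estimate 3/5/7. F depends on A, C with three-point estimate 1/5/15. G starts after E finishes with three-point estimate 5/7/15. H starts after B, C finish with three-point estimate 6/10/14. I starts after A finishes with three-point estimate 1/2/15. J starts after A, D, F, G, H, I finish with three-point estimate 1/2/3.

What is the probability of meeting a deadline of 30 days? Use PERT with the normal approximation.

te_A = (2 + 4·6 + 16)/6 = 42/6 = 7; σ²_A = ((16−2)/6)² = 5.444
te_B = (1 + 4·2 + 3)/6 = 12/6 = 2; σ²_B = ((3−1)/6)² = 0.111
te_C = (3 + 4·9 + 15)/6 = 54/6 = 9; σ²_C = ((15−3)/6)² = 4.000
te_D = (6 + 4·10 + 14)/6 = 60/6 = 10; σ²_D = ((14−6)/6)² = 1.778
te_E = (3 + 4·5 + 7)/6 = 30/6 = 5; σ²_E = ((7−3)/6)² = 0.444
te_F = (1 + 4·5 + 15)/6 = 36/6 = 6; σ²_F = ((15−1)/6)² = 5.444
te_G = (5 + 4·7 + 15)/6 = 48/6 = 8; σ²_G = ((15−5)/6)² = 2.778
te_H = (6 + 4·10 + 14)/6 = 60/6 = 10; σ²_H = ((14−6)/6)² = 1.778
te_I = (1 + 4·2 + 15)/6 = 24/6 = 4; σ²_I = ((15−1)/6)² = 5.444
te_J = (1 + 4·2 + 3)/6 = 12/6 = 2; σ²_J = ((3−1)/6)² = 0.111

Forward pass:
ES_A = 0; EF_A = 7
ES_B = 0; EF_B = 2
ES_C = 2; EF_C = 2+9 = 11
ES_D = max(EF_A=7, EF_C=11) = 11; EF_D = 11+10 = 21
ES_E = 11; EF_E = 11+5 = 16
ES_F = max(EF_A=7, EF_C=11) = 11; EF_F = 11+6 = 17
ES_G = 16; EF_G = 16+8 = 24
ES_H = max(EF_B=2, EF_C=11) = 11; EF_H = 11+10 = 21
ES_I = 7; EF_I = 7+4 = 11
ES_J = max(EF_A=7, EF_D=21, EF_F=17, EF_G=24, EF_H=21, EF_I=11) = 24; EF_J = 24+2 = 26
Expected project duration μ = 26 days. Critical path: B → C → E → G → J.

Variance along critical path = 0.111 + 4.000 + 0.444 + 2.778 + 0.111 = 7.444; σ = √7.444 = 2.728 days.
Z = (30 − 26) / 2.728 = 1.466
P(T ≤ 30) = Φ(1.466) ≈ 0.929

0.929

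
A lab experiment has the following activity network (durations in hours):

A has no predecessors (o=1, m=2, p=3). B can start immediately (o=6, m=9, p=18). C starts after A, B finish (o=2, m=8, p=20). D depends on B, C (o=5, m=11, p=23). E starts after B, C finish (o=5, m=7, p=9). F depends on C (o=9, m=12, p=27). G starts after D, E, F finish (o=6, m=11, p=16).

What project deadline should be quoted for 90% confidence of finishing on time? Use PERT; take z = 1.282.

te_A = (1 + 4·2 + 3)/6 = 12/6 = 2; σ²_A = ((3−1)/6)² = 0.111
te_B = (6 + 4·9 + 18)/6 = 60/6 = 10; σ²_B = ((18−6)/6)² = 4.000
te_C = (2 + 4·8 + 20)/6 = 54/6 = 9; σ²_C = ((20−2)/6)² = 9.000
te_D = (5 + 4·11 + 23)/6 = 72/6 = 12; σ²_D = ((23−5)/6)² = 9.000
te_E = (5 + 4·7 + 9)/6 = 42/6 = 7; σ²_E = ((9−5)/6)² = 0.444
te_F = (9 + 4·12 + 27)/6 = 84/6 = 14; σ²_F = ((27−9)/6)² = 9.000
te_G = (6 + 4·11 + 16)/6 = 66/6 = 11; σ²_G = ((16−6)/6)² = 2.778

Forward pass:
ES_A = 0; EF_A = 2
ES_B = 0; EF_B = 10
ES_C = max(EF_A=2, EF_B=10) = 10; EF_C = 10+9 = 19
ES_D = max(EF_B=10, EF_C=19) = 19; EF_D = 19+12 = 31
ES_E = max(EF_B=10, EF_C=19) = 19; EF_E = 19+7 = 26
ES_F = 19; EF_F = 19+14 = 33
ES_G = max(EF_D=31, EF_E=26, EF_F=33) = 33; EF_G = 33+11 = 44
Expected project duration μ = 44 hours. Critical path: B → C → F → G.

Variance along critical path = 4.000 + 9.000 + 9.000 + 2.778 = 24.778; σ = 4.978 hours.
D = μ + z·σ = 44 + 1.282·4.978 = 50.4 hours

50.4 hours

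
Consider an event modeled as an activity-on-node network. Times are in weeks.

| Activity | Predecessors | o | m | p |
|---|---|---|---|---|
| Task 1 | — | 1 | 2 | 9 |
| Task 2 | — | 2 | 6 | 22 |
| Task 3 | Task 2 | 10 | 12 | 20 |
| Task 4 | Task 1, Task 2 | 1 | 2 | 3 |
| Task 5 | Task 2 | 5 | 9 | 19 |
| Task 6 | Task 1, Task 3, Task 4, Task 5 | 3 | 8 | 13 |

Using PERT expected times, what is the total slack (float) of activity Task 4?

te_Task 1 = (1 + 4·2 + 9)/6 = 18/6 = 3
te_Task 2 = (2 + 4·6 + 22)/6 = 48/6 = 8
te_Task 3 = (10 + 4·12 + 20)/6 = 78/6 = 13
te_Task 4 = (1 + 4·2 + 3)/6 = 12/6 = 2
te_Task 5 = (5 + 4·9 + 19)/6 = 60/6 = 10
te_Task 6 = (3 + 4·8 + 13)/6 = 48/6 = 8

Forward pass:
ES_Task 1 = 0; EF_Task 1 = 3
ES_Task 2 = 0; EF_Task 2 = 8
ES_Task 3 = 8; EF_Task 3 = 8+13 = 21
ES_Task 4 = max(EF_Task 1=3, EF_Task 2=8) = 8; EF_Task 4 = 8+2 = 10
ES_Task 5 = 8; EF_Task 5 = 8+10 = 18
ES_Task 6 = max(EF_Task 1=3, EF_Task 3=21, EF_Task 4=10, EF_Task 5=18) = 21; EF_Task 6 = 21+8 = 29
Expected project duration μ = 29 weeks. Critical path: Task 2 → Task 3 → Task 6.

Backward pass:
LF_Task 6 = 29; LS_Task 6 = 29−8 = 21
LF_Task 5 = LS_Task 6 = 21; LS_Task 5 = 21−10 = 11
LF_Task 4 = LS_Task 6 = 21; LS_Task 4 = 21−2 = 19
LF_Task 3 = LS_Task 6 = 21; LS_Task 3 = 21−13 = 8
LF_Task 2 = min(LS_Task 3=8, LS_Task 4=19, LS_Task 5=11) = 8; LS_Task 2 = 8−8 = 0
LF_Task 1 = min(LS_Task 4=19, LS_Task 6=21) = 19; LS_Task 1 = 19−3 = 16
Slack_Task 4 = LS_Task 4 − ES_Task 4 = 19 − 8 = 11

11 weeks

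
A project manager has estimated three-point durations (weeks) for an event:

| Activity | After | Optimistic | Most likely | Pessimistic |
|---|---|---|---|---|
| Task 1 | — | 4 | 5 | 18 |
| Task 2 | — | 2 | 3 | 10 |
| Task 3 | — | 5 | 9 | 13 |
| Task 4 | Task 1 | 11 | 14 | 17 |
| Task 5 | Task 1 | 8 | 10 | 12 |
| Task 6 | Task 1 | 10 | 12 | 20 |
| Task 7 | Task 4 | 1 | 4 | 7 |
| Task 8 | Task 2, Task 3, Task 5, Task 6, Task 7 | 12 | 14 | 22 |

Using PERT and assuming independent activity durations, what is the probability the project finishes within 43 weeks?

0.826

te_Task 1 = (4 + 4·5 + 18)/6 = 42/6 = 7; σ²_Task 1 = ((18−4)/6)² = 5.444
te_Task 2 = (2 + 4·3 + 10)/6 = 24/6 = 4; σ²_Task 2 = ((10−2)/6)² = 1.778
te_Task 3 = (5 + 4·9 + 13)/6 = 54/6 = 9; σ²_Task 3 = ((13−5)/6)² = 1.778
te_Task 4 = (11 + 4·14 + 17)/6 = 84/6 = 14; σ²_Task 4 = ((17−11)/6)² = 1.000
te_Task 5 = (8 + 4·10 + 12)/6 = 60/6 = 10; σ²_Task 5 = ((12−8)/6)² = 0.444
te_Task 6 = (10 + 4·12 + 20)/6 = 78/6 = 13; σ²_Task 6 = ((20−10)/6)² = 2.778
te_Task 7 = (1 + 4·4 + 7)/6 = 24/6 = 4; σ²_Task 7 = ((7−1)/6)² = 1.000
te_Task 8 = (12 + 4·14 + 22)/6 = 90/6 = 15; σ²_Task 8 = ((22−12)/6)² = 2.778

Forward pass:
ES_Task 1 = 0; EF_Task 1 = 7
ES_Task 2 = 0; EF_Task 2 = 4
ES_Task 3 = 0; EF_Task 3 = 9
ES_Task 4 = 7; EF_Task 4 = 7+14 = 21
ES_Task 5 = 7; EF_Task 5 = 7+10 = 17
ES_Task 6 = 7; EF_Task 6 = 7+13 = 20
ES_Task 7 = 21; EF_Task 7 = 21+4 = 25
ES_Task 8 = max(EF_Task 2=4, EF_Task 3=9, EF_Task 5=17, EF_Task 6=20, EF_Task 7=25) = 25; EF_Task 8 = 25+15 = 40
Expected project duration μ = 40 weeks. Critical path: Task 1 → Task 4 → Task 7 → Task 8.

Variance along critical path = 5.444 + 1.000 + 1.000 + 2.778 = 10.222; σ = √10.222 = 3.197 weeks.
Z = (43 − 40) / 3.197 = 0.938
P(T ≤ 43) = Φ(0.938) ≈ 0.826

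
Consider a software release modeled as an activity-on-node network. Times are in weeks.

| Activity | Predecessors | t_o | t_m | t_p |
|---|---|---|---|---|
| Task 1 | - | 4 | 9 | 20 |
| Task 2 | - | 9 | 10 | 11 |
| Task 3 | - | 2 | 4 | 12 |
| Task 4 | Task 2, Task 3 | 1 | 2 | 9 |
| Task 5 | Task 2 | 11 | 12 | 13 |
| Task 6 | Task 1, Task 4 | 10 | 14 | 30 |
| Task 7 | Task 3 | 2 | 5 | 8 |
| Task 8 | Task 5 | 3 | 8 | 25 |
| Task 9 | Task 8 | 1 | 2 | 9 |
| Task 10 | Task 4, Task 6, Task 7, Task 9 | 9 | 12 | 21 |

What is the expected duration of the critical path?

48 weeks

te_Task 1 = (4 + 4·9 + 20)/6 = 60/6 = 10
te_Task 2 = (9 + 4·10 + 11)/6 = 60/6 = 10
te_Task 3 = (2 + 4·4 + 12)/6 = 30/6 = 5
te_Task 4 = (1 + 4·2 + 9)/6 = 18/6 = 3
te_Task 5 = (11 + 4·12 + 13)/6 = 72/6 = 12
te_Task 6 = (10 + 4·14 + 30)/6 = 96/6 = 16
te_Task 7 = (2 + 4·5 + 8)/6 = 30/6 = 5
te_Task 8 = (3 + 4·8 + 25)/6 = 60/6 = 10
te_Task 9 = (1 + 4·2 + 9)/6 = 18/6 = 3
te_Task 10 = (9 + 4·12 + 21)/6 = 78/6 = 13

Forward pass:
ES_Task 1 = 0; EF_Task 1 = 10
ES_Task 2 = 0; EF_Task 2 = 10
ES_Task 3 = 0; EF_Task 3 = 5
ES_Task 4 = max(EF_Task 2=10, EF_Task 3=5) = 10; EF_Task 4 = 10+3 = 13
ES_Task 5 = 10; EF_Task 5 = 10+12 = 22
ES_Task 6 = max(EF_Task 1=10, EF_Task 4=13) = 13; EF_Task 6 = 13+16 = 29
ES_Task 7 = 5; EF_Task 7 = 5+5 = 10
ES_Task 8 = 22; EF_Task 8 = 22+10 = 32
ES_Task 9 = 32; EF_Task 9 = 32+3 = 35
ES_Task 10 = max(EF_Task 4=13, EF_Task 6=29, EF_Task 7=10, EF_Task 9=35) = 35; EF_Task 10 = 35+13 = 48
Expected project duration μ = 48 weeks. Critical path: Task 2 → Task 5 → Task 8 → Task 9 → Task 10.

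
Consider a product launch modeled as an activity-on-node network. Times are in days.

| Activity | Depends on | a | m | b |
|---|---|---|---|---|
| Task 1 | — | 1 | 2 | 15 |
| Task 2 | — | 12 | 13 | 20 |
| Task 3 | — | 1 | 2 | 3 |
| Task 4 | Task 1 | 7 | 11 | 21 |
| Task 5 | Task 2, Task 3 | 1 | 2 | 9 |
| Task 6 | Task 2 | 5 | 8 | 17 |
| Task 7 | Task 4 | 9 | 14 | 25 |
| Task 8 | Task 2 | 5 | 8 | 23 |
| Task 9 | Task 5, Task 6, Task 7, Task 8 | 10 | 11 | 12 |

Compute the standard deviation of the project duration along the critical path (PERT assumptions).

te_Task 1 = (1 + 4·2 + 15)/6 = 24/6 = 4; σ²_Task 1 = ((15−1)/6)² = 5.444
te_Task 2 = (12 + 4·13 + 20)/6 = 84/6 = 14; σ²_Task 2 = ((20−12)/6)² = 1.778
te_Task 3 = (1 + 4·2 + 3)/6 = 12/6 = 2; σ²_Task 3 = ((3−1)/6)² = 0.111
te_Task 4 = (7 + 4·11 + 21)/6 = 72/6 = 12; σ²_Task 4 = ((21−7)/6)² = 5.444
te_Task 5 = (1 + 4·2 + 9)/6 = 18/6 = 3; σ²_Task 5 = ((9−1)/6)² = 1.778
te_Task 6 = (5 + 4·8 + 17)/6 = 54/6 = 9; σ²_Task 6 = ((17−5)/6)² = 4.000
te_Task 7 = (9 + 4·14 + 25)/6 = 90/6 = 15; σ²_Task 7 = ((25−9)/6)² = 7.111
te_Task 8 = (5 + 4·8 + 23)/6 = 60/6 = 10; σ²_Task 8 = ((23−5)/6)² = 9.000
te_Task 9 = (10 + 4·11 + 12)/6 = 66/6 = 11; σ²_Task 9 = ((12−10)/6)² = 0.111

Forward pass:
ES_Task 1 = 0; EF_Task 1 = 4
ES_Task 2 = 0; EF_Task 2 = 14
ES_Task 3 = 0; EF_Task 3 = 2
ES_Task 4 = 4; EF_Task 4 = 4+12 = 16
ES_Task 5 = max(EF_Task 2=14, EF_Task 3=2) = 14; EF_Task 5 = 14+3 = 17
ES_Task 6 = 14; EF_Task 6 = 14+9 = 23
ES_Task 7 = 16; EF_Task 7 = 16+15 = 31
ES_Task 8 = 14; EF_Task 8 = 14+10 = 24
ES_Task 9 = max(EF_Task 5=17, EF_Task 6=23, EF_Task 7=31, EF_Task 8=24) = 31; EF_Task 9 = 31+11 = 42
Expected project duration μ = 42 days. Critical path: Task 1 → Task 4 → Task 7 → Task 9.

Variance along critical path = 5.444 + 5.444 + 7.111 + 0.111 = 18.111
σ = √18.111 = 4.256 days

4.26 days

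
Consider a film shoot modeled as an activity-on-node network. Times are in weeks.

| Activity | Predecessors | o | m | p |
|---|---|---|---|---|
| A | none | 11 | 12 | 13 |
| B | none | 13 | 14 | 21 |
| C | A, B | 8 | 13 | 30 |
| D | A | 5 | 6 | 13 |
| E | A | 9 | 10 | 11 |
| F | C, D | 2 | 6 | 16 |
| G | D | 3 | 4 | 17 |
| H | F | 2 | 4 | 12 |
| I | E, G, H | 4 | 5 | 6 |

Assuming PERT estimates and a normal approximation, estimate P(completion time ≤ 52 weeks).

0.849

te_A = (11 + 4·12 + 13)/6 = 72/6 = 12; σ²_A = ((13−11)/6)² = 0.111
te_B = (13 + 4·14 + 21)/6 = 90/6 = 15; σ²_B = ((21−13)/6)² = 1.778
te_C = (8 + 4·13 + 30)/6 = 90/6 = 15; σ²_C = ((30−8)/6)² = 13.444
te_D = (5 + 4·6 + 13)/6 = 42/6 = 7; σ²_D = ((13−5)/6)² = 1.778
te_E = (9 + 4·10 + 11)/6 = 60/6 = 10; σ²_E = ((11−9)/6)² = 0.111
te_F = (2 + 4·6 + 16)/6 = 42/6 = 7; σ²_F = ((16−2)/6)² = 5.444
te_G = (3 + 4·4 + 17)/6 = 36/6 = 6; σ²_G = ((17−3)/6)² = 5.444
te_H = (2 + 4·4 + 12)/6 = 30/6 = 5; σ²_H = ((12−2)/6)² = 2.778
te_I = (4 + 4·5 + 6)/6 = 30/6 = 5; σ²_I = ((6−4)/6)² = 0.111

Forward pass:
ES_A = 0; EF_A = 12
ES_B = 0; EF_B = 15
ES_C = max(EF_A=12, EF_B=15) = 15; EF_C = 15+15 = 30
ES_D = 12; EF_D = 12+7 = 19
ES_E = 12; EF_E = 12+10 = 22
ES_F = max(EF_C=30, EF_D=19) = 30; EF_F = 30+7 = 37
ES_G = 19; EF_G = 19+6 = 25
ES_H = 37; EF_H = 37+5 = 42
ES_I = max(EF_E=22, EF_G=25, EF_H=42) = 42; EF_I = 42+5 = 47
Expected project duration μ = 47 weeks. Critical path: B → C → F → H → I.

Variance along critical path = 1.778 + 13.444 + 5.444 + 2.778 + 0.111 = 23.556; σ = √23.556 = 4.853 weeks.
Z = (52 − 47) / 4.853 = 1.030
P(T ≤ 52) = Φ(1.030) ≈ 0.849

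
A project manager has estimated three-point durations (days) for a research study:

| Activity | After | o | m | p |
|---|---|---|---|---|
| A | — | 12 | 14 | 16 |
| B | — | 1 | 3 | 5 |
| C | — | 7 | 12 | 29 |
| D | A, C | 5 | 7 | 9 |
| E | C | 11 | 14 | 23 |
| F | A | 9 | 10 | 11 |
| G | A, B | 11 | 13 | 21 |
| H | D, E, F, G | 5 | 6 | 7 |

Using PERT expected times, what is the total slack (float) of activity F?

te_A = (12 + 4·14 + 16)/6 = 84/6 = 14
te_B = (1 + 4·3 + 5)/6 = 18/6 = 3
te_C = (7 + 4·12 + 29)/6 = 84/6 = 14
te_D = (5 + 4·7 + 9)/6 = 42/6 = 7
te_E = (11 + 4·14 + 23)/6 = 90/6 = 15
te_F = (9 + 4·10 + 11)/6 = 60/6 = 10
te_G = (11 + 4·13 + 21)/6 = 84/6 = 14
te_H = (5 + 4·6 + 7)/6 = 36/6 = 6

Forward pass:
ES_A = 0; EF_A = 14
ES_B = 0; EF_B = 3
ES_C = 0; EF_C = 14
ES_D = max(EF_A=14, EF_C=14) = 14; EF_D = 14+7 = 21
ES_E = 14; EF_E = 14+15 = 29
ES_F = 14; EF_F = 14+10 = 24
ES_G = max(EF_A=14, EF_B=3) = 14; EF_G = 14+14 = 28
ES_H = max(EF_D=21, EF_E=29, EF_F=24, EF_G=28) = 29; EF_H = 29+6 = 35
Expected project duration μ = 35 days. Critical path: C → E → H.

Backward pass:
LF_H = 35; LS_H = 35−6 = 29
LF_G = LS_H = 29; LS_G = 29−14 = 15
LF_F = LS_H = 29; LS_F = 29−10 = 19
LF_E = LS_H = 29; LS_E = 29−15 = 14
LF_D = LS_H = 29; LS_D = 29−7 = 22
LF_C = min(LS_D=22, LS_E=14) = 14; LS_C = 14−14 = 0
LF_B = LS_G = 15; LS_B = 15−3 = 12
LF_A = min(LS_D=22, LS_F=19, LS_G=15) = 15; LS_A = 15−14 = 1
Slack_F = LS_F − ES_F = 19 − 14 = 5

5 days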